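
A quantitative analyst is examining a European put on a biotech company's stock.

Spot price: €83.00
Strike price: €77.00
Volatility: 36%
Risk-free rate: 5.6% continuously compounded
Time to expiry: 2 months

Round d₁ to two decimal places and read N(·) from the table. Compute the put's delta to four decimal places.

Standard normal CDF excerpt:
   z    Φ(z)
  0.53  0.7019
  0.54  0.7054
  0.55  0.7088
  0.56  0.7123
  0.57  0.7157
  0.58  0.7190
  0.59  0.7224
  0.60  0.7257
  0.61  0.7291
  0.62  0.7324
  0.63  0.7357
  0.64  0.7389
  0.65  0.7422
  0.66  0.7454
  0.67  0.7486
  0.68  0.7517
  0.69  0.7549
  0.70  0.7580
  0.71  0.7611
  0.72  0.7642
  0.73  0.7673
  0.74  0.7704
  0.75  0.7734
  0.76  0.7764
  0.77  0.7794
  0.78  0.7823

σ√T = 0.36·√0.1667 = 0.1470
d₁ = [ln(83/77) + (0.056 + 0.36²/2)·0.1667] / 0.1470 = [0.0750 + 0.0201] / 0.1470 = 0.6475 ⇒ 0.65
N(d₁) = N(0.65) = 0.7422
Δ_put = N(d₁) − 1 = 0.7422 − 1 = -0.2578

-0.2578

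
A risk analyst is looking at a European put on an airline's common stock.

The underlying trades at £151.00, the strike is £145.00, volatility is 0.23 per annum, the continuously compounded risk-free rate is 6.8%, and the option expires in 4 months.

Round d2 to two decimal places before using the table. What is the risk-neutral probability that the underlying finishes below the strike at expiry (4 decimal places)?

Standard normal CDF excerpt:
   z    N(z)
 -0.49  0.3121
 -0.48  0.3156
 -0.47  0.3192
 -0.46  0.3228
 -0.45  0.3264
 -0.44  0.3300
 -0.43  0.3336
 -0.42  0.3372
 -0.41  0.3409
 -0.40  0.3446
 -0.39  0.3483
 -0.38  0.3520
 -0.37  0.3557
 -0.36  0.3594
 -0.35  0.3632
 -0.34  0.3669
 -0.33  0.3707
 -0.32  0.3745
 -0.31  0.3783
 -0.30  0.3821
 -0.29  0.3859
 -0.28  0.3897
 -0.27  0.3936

σ√T = 0.23 × 0.5774 = 0.1328
d₁ = [ln(151/145) + (0.068 + 0.23²/2)·0.3333] / 0.1328 = [0.0405 + 0.0315] / 0.1328 = 0.5424 ⇒ 0.54
d₂ = d₁ − σ√T = 0.5424 − 0.1328 = 0.4096 ⇒ 0.41
Pr(exercise) under Q = N(−d₂) = N(-0.41) = 0.3409

0.3409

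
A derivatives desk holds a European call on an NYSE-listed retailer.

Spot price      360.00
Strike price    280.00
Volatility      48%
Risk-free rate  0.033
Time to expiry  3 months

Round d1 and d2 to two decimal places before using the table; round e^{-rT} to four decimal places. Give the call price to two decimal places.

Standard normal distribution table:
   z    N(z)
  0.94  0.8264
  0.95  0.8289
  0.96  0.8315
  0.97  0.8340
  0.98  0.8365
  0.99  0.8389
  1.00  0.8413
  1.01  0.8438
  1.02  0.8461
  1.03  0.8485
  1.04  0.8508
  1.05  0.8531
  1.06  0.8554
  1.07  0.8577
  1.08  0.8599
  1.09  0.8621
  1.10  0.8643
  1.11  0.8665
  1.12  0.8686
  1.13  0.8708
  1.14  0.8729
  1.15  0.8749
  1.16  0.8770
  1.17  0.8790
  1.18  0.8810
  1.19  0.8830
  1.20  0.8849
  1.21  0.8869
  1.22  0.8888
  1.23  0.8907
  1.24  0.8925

87.65

T = 0.25;  σ√T = 0.2400
d₁ = [ln(360/280) + (0.033 + 0.48²/2)·0.25] / 0.2400 = [0.2513 + 0.0370] / 0.2400 = 1.2015 ⇒ 1.20
d₂ = d₁ − σ√T = 1.2015 − 0.2400 = 0.9615 ⇒ 0.96
e^(−rT) = e^(−0.033·0.25) = 0.9918
C = 360·N(1.20) − 280·0.9918·N(0.96) = 360·0.8849 − 280·0.9918·0.8315 = 318.5640 − 230.9109 = 87.6531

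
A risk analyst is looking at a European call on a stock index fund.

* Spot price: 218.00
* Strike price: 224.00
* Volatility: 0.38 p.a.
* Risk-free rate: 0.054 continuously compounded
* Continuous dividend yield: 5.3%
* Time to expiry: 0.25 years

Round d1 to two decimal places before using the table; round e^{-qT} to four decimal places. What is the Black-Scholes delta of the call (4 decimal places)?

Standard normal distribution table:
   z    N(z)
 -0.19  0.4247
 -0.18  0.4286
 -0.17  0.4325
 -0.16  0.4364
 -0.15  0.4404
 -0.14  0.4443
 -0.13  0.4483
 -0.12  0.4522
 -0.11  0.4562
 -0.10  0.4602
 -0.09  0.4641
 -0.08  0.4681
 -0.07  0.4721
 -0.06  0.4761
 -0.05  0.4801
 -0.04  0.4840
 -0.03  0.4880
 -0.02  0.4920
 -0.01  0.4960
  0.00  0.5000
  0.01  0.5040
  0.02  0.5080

0.4738

T = 0.25;  σ√T = 0.1900
d₁ = [ln(218/224) + (0.054 − 0.053 + 0.38²/2)·0.25] / 0.1900 = [-0.0272 + 0.0183] / 0.1900 = -0.0466 → -0.05
N(d₁) = N(-0.05) = 0.4801
Δ_call = e^(−qT)·N(d₁) = 0.9868·0.4801 = 0.4738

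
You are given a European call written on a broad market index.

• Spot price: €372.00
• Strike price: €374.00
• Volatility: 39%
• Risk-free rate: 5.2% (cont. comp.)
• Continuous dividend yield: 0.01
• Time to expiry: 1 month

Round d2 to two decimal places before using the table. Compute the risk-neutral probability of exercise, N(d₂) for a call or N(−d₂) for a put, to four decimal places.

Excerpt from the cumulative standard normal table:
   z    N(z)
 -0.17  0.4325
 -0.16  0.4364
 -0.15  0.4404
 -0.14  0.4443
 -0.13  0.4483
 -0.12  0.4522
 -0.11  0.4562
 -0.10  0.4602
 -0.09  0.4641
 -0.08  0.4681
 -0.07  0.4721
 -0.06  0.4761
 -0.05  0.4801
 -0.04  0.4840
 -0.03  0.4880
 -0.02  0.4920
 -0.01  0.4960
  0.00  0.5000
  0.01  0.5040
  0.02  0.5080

T = 0.08333;  σ√T = 0.1126
d₁ = [ln(372/374) + (0.052 − 0.01 + 0.39²/2)·0.08333] / 0.1126 = [-0.0054 + 0.0098] / 0.1126 = 0.0398 → 0.04
d₂ = d₁ − σ√T = 0.0398 − 0.1126 = -0.0728 → -0.07
Pr(exercise) under Q = N(d₂) = 0.4721

0.4721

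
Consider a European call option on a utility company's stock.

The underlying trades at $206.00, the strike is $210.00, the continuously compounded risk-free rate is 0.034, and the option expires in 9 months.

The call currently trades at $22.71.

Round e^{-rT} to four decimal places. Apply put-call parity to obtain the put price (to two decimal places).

exp(−rT) = exp(−0.034·0.75) = 0.9748
Put-call parity: C − P = S − K·e^(−rT) = 206 − 210·0.9748 = 206 − 204.7080 = 1.2920
P = C − (C − P) = 22.71 − (1.2920) = 21.4180

$21.42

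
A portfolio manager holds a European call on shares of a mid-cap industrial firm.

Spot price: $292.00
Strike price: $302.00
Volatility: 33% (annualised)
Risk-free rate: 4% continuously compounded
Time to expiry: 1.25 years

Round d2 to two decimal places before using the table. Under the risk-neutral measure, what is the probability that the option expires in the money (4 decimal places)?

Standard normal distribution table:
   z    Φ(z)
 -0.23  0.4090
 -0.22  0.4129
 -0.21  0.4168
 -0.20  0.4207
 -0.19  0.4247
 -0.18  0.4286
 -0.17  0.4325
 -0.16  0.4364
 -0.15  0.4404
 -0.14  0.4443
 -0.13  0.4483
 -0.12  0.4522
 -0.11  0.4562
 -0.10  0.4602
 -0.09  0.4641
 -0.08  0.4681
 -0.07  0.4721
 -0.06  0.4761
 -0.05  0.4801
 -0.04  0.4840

0.4443

σ√T = 0.33·√1.25 = 0.3690
d₁ = [ln(292/302) + (0.04 + 0.33²/2)·1.25] / 0.3690 = [-0.0337 + 0.1181] / 0.3690 = 0.2287 → 0.23
d₂ = d₁ − σ√T = 0.2287 − 0.3690 = -0.1402 → -0.14
Risk-neutral Pr[S_T > K] = N(d₂) = N(-0.14) = 0.4443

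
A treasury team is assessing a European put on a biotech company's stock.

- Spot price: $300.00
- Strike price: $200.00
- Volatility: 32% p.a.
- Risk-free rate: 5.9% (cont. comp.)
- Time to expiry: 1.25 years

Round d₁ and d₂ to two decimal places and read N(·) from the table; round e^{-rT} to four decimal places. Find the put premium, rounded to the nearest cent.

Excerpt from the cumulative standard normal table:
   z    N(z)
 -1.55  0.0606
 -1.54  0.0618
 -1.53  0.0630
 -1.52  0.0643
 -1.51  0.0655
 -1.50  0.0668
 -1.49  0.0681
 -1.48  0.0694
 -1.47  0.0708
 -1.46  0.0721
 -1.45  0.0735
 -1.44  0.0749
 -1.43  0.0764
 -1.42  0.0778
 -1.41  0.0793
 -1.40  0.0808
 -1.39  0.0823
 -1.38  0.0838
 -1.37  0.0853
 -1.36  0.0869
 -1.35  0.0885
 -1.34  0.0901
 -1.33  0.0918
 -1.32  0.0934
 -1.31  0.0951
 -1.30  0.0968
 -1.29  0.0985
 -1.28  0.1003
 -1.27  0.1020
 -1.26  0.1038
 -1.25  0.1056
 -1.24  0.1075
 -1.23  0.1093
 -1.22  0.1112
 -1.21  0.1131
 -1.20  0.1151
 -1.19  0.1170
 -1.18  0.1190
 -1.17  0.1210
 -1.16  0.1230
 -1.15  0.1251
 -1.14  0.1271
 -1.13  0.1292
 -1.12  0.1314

$3.56

T = 1.25;  σ√T = 0.3578
d₁ = [ln(300/200) + (0.059 + 0.32²/2)·1.25] / 0.3578 = [0.4055 + 0.1377] / 0.3578 = 1.5183 which rounds to 1.52
d₂ = d₁ − σ√T = 1.5183 − 0.3578 = 1.1606 which rounds to 1.16
exp(−rT) = exp(−0.059·1.25) = 0.9289
N(−d₂) = N(-1.16) = 0.1230;  N(−d₁) = N(-1.52) = 0.0643
P = 200·0.9289·0.1230 − 300·0.0643 = 22.8509 − 19.2900 = 3.5609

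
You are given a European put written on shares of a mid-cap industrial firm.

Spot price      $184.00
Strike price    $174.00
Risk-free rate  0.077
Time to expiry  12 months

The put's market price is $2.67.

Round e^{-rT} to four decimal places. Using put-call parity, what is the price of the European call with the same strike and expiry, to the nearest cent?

e^(−rT) = e^(−0.077·1) = 0.9259
Put-call parity: C − P = S − K·e^(−rT) = 184 − 174·0.9259 = 184 − 161.1066 = 22.8934
C = P + (C − P) = 2.67 + (22.8934) = 25.5634

$25.56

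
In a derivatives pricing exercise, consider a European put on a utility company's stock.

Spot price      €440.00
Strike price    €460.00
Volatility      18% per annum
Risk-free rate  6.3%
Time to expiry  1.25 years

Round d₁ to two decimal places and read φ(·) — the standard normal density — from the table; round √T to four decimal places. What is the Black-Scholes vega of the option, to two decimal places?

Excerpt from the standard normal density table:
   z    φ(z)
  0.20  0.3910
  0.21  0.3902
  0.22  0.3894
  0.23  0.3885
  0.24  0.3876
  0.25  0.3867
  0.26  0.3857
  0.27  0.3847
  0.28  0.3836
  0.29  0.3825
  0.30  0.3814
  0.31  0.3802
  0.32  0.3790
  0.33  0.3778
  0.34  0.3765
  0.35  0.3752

189.24

σ√T = 0.18·√1.25 = 0.2012
d₁ = [ln(440/460) + (0.063 + 0.18²/2)·1.25] / 0.2012 = [-0.0445 + 0.0990] / 0.2012 = 0.2711 → 0.27
√T = √1.25 = 1.1180
φ(d₁) = φ(0.27) = 0.3847
vega = S·φ(d₁)·√T = 440·0.3847·1.1180 = 189.2416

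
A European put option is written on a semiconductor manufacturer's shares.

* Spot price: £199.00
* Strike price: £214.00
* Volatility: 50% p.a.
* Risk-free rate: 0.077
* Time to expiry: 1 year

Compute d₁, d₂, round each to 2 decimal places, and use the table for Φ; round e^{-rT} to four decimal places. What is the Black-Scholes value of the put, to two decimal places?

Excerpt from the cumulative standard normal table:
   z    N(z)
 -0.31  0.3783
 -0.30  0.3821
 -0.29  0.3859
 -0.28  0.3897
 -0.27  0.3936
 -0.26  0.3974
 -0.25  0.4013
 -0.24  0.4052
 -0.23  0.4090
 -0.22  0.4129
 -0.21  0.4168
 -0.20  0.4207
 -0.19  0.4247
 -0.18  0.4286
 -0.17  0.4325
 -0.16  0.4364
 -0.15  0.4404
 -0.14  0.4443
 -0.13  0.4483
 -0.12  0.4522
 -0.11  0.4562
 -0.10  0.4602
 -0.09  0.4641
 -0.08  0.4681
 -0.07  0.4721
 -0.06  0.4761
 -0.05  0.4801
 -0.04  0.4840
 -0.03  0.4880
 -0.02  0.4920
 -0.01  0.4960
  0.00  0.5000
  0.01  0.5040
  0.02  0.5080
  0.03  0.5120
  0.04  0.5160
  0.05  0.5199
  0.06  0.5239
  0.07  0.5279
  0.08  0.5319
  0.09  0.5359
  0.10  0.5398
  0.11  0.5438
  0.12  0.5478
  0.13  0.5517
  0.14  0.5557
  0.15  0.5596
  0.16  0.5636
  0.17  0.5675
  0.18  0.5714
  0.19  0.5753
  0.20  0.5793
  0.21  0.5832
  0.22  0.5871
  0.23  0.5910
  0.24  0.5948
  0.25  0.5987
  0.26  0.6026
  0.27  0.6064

£38.77

T = 1;  σ√T = 0.5000
d₁ = [ln(199/214) + (0.077 + 0.5²/2)·1] / 0.5000 = [-0.0727 + 0.2020] / 0.5000 = 0.2587 ≈ 0.26
d₂ = d₁ − σ√T = 0.2587 − 0.5000 = -0.2413 ≈ -0.24
exp(−rT) = exp(−0.077·1) = 0.9259
N(−d₂) = N(0.24) = 0.5948;  N(−d₁) = N(-0.26) = 0.3974
P = 214·0.9259·0.5948 − 199·0.3974 = 117.8552 − 79.0826 = 38.7726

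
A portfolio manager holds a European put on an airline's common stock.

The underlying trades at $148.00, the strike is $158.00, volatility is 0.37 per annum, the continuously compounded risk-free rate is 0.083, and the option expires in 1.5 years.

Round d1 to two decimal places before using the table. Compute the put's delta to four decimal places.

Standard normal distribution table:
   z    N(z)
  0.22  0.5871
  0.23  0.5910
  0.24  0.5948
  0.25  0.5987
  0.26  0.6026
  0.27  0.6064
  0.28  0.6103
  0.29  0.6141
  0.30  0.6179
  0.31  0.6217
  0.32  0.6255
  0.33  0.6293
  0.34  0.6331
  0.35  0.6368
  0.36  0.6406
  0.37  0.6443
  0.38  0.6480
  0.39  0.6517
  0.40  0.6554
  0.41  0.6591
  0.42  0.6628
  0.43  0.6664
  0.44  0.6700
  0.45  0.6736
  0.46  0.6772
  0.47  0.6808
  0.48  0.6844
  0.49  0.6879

T = 1.5;  σ√T = 0.4532
d₁ = [ln(148/158) + (0.083 + ½·0.37²)·1.5] / (σ√T) = (-0.0654 + 0.2272) / 0.4532 = 0.3570 ⇒ 0.36
N(d₁) = N(0.36) = 0.6406
Δ_put = N(d₁) − 1 = 0.6406 − 1 = -0.3594

-0.3594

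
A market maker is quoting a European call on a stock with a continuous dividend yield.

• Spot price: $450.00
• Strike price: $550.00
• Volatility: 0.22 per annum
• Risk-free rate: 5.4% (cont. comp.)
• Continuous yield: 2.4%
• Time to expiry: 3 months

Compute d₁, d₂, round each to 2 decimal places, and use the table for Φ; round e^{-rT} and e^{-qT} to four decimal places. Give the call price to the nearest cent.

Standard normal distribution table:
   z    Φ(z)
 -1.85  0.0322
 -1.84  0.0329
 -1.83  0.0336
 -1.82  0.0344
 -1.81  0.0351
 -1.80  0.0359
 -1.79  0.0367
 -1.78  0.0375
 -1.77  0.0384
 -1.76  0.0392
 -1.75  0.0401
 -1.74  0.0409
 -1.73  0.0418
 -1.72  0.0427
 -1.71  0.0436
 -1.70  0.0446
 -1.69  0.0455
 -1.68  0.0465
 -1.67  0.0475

σ√T = 0.22 × 0.5000 = 0.1100
d₁ = [ln(450/550) + (0.054 − 0.024 + ½·0.22²)·0.25] / (σ√T) = (-0.2007 + 0.0135) / 0.1100 = -1.7011 ⇒ -1.70
d₂ = -1.7011 − 0.1100 = -1.8111 ⇒ -1.81
exp(−qT) = exp(−0.024·0.25) = 0.9940;  exp(−rT) = exp(−0.054·0.25) = 0.9866
N(d₁) = N(-1.70) = 0.0446;  N(d₂) = N(-1.81) = 0.0351
C = 450·0.9940·0.0446 − 550·0.9866·0.0351 = 19.9496 − 19.0463 = 0.9033

$0.90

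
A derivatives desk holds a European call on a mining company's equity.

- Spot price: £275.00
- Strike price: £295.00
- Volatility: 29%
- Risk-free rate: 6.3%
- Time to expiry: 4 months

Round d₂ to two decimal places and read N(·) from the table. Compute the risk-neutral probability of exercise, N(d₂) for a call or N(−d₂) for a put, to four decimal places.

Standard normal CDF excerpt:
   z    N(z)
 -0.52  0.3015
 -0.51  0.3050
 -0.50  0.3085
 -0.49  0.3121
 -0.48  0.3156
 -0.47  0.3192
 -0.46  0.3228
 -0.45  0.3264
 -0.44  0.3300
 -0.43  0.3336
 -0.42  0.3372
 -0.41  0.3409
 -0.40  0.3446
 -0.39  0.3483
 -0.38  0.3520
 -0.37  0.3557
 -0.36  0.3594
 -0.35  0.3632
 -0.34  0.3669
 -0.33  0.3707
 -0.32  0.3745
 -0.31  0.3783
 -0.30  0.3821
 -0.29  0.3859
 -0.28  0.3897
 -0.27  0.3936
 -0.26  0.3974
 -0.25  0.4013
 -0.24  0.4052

0.3520

σ√T = 0.29 × 0.5774 = 0.1674
d₁ = [ln(275/295) + (0.063 + ½·0.29²)·0.3333] / (σ√T) = (-0.0702 + 0.0350) / 0.1674 = -0.2102 ≈ -0.21
d₂ = -0.2102 − 0.1674 = -0.3776 ≈ -0.38
Risk-neutral Pr[S_T > K] = N(d₂) = N(-0.38) = 0.3520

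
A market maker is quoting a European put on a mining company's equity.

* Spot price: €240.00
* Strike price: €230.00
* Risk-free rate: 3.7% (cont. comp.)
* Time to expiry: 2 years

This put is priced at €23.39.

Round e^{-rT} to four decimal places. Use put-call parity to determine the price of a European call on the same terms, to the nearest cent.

€49.79

exp(−rT) = exp(−0.037·2) = 0.9287
Put-call parity: C − P = S − K·e^(−rT) = 240 − 230·0.9287 = 240 − 213.6010 = 26.3990
C = P + (C − P) = 23.39 + (26.3990) = 49.7890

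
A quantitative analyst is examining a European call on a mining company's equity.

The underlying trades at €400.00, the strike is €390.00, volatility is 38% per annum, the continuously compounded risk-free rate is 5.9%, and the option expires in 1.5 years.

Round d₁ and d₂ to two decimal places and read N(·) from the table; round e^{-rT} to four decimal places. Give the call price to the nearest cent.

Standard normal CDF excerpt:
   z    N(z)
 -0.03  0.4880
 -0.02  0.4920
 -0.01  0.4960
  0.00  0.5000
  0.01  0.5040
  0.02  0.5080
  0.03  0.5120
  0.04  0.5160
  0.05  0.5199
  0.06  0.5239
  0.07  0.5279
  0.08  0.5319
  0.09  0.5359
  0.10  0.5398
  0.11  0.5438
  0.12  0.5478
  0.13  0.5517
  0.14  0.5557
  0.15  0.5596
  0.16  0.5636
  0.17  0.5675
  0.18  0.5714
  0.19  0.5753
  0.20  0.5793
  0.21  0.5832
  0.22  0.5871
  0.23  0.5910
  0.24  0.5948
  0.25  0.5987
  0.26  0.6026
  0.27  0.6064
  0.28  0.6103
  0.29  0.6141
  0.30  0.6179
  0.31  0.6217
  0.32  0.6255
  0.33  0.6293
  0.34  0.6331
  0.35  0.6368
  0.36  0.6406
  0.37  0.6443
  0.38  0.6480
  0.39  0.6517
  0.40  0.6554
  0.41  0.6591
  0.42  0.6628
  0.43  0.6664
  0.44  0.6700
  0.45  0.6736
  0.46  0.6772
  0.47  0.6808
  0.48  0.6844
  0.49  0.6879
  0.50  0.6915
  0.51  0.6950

€93.85

σ√T = 0.38·√1.5 = 0.4654
ln(S/K) + (r + σ²/2)T = ln(400/390) + (0.059 + 0.38²/2)·1.5 = 0.0253 + 0.1968 = 0.2221
d₁ = 0.2221 / 0.4654 = 0.4773 ⇒ 0.48
d₂ = d₁ − σ√T = 0.4773 − 0.4654 = 0.0119 ⇒ 0.01
exp(−rT) = exp(−0.059·1.5) = 0.9153
N(d₁) = N(0.48) = 0.6844;  N(d₂) = N(0.01) = 0.5040
C = 400·0.6844 − 390·0.9153·0.5040 = 273.7600 − 179.9114 = 93.8486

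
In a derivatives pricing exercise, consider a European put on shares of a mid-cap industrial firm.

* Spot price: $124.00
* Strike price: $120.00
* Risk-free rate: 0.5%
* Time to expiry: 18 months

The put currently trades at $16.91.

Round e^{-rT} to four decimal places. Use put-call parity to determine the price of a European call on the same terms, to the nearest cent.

exp(−rT) = exp(−0.005·1.5) = 0.9925
Put-call parity: C − P = S − K·e^(−rT) = 124 − 120·0.9925 = 124 − 119.1000 = 4.9000
C = P + (C − P) = 16.91 + (4.9000) = 21.8100

$21.81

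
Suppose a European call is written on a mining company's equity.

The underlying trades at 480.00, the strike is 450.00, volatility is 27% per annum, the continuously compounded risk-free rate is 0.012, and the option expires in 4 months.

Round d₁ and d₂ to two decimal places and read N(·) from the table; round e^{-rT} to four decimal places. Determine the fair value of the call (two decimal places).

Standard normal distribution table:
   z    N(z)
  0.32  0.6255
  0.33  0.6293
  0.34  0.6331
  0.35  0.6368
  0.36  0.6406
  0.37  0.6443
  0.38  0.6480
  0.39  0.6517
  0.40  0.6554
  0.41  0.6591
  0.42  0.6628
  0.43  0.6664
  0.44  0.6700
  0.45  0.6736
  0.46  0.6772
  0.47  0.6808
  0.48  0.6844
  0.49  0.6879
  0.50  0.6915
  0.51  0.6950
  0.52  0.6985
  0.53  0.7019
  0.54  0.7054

σ√T = 0.27·√0.3333 = 0.1559
d₁ = [ln(480/450) + (0.012 + ½·0.27²)·0.3333] / (σ√T) = (0.0645 + 0.0162) / 0.1559 = 0.5176 ⇒ 0.52
d₂ = 0.5176 − 0.1559 = 0.3617 ⇒ 0.36
exp(−rT) = exp(−0.012·0.3333) = 0.9960
N(d₁) = N(0.52) = 0.6985;  N(d₂) = N(0.36) = 0.6406
C = 480·0.6985 − 450·0.9960·0.6406 = 335.2800 − 287.1169 = 48.1631

48.16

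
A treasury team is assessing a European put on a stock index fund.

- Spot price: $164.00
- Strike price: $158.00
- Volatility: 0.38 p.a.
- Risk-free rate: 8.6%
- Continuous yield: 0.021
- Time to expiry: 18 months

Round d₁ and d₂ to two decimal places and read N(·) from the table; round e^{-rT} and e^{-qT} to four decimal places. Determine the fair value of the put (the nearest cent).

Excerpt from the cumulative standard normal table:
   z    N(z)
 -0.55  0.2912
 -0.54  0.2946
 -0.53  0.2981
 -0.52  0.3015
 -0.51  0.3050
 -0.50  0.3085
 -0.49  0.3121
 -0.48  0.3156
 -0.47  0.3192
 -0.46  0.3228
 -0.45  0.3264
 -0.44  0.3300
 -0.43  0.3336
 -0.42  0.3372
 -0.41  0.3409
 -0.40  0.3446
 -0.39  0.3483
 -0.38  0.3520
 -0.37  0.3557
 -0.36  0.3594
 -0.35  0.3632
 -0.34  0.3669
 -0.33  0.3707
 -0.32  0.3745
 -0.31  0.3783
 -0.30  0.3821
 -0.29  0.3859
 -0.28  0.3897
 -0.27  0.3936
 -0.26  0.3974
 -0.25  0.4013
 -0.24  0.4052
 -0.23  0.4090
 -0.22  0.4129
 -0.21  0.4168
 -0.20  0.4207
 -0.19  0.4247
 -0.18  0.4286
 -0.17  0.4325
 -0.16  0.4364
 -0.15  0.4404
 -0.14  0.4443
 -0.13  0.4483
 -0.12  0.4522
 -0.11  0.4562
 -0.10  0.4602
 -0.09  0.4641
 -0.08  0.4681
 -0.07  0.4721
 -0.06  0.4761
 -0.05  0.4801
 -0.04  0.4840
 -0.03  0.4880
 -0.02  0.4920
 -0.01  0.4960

$18.21

T = 1.5;  σ√T = 0.4654
ln(S/K) + (r − q + σ²/2)T = ln(164/158) + (0.086 − 0.021 + 0.38²/2)·1.5 = 0.0373 + 0.2058 = 0.2431
d₁ = 0.2431 / 0.4654 = 0.5223 → 0.52
d₂ = d₁ − σ√T = 0.5223 − 0.4654 = 0.0569 → 0.06
exp(−qT) = exp(−0.021·1.5) = 0.9690;  exp(−rT) = exp(−0.086·1.5) = 0.8790
P = 158·0.8790·N(-0.06) − 164·0.9690·N(-0.52) = 158·0.8790·0.4761 − 164·0.9690·0.3015 = 66.1217 − 47.9132 = 18.2085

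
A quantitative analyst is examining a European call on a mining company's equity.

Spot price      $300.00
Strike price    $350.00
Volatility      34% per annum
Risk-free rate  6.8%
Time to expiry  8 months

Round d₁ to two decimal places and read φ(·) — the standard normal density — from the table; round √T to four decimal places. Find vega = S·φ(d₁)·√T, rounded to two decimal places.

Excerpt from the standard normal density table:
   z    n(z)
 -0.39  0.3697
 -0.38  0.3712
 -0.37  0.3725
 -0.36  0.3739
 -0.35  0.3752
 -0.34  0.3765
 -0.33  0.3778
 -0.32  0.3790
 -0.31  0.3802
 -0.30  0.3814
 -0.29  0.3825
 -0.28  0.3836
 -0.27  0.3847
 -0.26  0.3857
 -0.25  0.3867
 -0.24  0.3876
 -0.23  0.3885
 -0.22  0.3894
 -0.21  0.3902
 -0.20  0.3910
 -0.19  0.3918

94.72

σ√T = 0.34·√0.6667 = 0.2776
d₁ = [ln(300/350) + (0.068 + 0.34²/2)·0.6667] / 0.2776 = [-0.1542 + 0.0839] / 0.2776 = -0.2532 → -0.25
√T = √0.6667 = 0.8165
φ(d₁) = φ(-0.25) = 0.3867
vega = S·φ(d₁)·√T = 300·0.3867·0.8165 = 94.7222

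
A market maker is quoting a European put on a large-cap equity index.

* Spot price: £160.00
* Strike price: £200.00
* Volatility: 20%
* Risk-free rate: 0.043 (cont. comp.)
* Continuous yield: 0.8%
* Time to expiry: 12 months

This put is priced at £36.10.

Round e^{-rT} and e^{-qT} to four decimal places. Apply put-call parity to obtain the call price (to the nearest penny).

e^(−qT) = e^(−0.008·1) = 0.9920;  e^(−rT) = e^(−0.043·1) = 0.9579
Put-call parity: C − P = S·e^(−qT) − K·e^(−rT) = 160·0.9920 − 200·0.9579 = 158.7200 − 191.5800 = -32.8600
C = P + (C − P) = 36.10 + (-32.8600) = 3.2400

£3.24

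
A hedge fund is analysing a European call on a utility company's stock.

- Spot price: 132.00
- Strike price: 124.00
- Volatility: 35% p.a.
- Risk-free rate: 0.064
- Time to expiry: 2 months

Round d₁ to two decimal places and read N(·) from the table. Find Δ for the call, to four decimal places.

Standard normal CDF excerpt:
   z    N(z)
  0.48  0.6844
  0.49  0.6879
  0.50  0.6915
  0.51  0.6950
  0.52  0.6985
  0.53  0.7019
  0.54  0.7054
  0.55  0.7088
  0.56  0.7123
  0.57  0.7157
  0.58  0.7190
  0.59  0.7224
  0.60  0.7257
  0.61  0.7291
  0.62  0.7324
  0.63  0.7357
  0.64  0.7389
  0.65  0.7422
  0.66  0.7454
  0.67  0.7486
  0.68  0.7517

0.7190

T = 0.1667;  σ√T = 0.1429
d₁ = [ln(132/124) + (0.064 + ½·0.35²)·0.1667] / (σ√T) = (0.0625 + 0.0209) / 0.1429 = 0.5836 → 0.58
N(d₁) = N(0.58) = 0.7190
Δ_call = N(d₁) = 0.7190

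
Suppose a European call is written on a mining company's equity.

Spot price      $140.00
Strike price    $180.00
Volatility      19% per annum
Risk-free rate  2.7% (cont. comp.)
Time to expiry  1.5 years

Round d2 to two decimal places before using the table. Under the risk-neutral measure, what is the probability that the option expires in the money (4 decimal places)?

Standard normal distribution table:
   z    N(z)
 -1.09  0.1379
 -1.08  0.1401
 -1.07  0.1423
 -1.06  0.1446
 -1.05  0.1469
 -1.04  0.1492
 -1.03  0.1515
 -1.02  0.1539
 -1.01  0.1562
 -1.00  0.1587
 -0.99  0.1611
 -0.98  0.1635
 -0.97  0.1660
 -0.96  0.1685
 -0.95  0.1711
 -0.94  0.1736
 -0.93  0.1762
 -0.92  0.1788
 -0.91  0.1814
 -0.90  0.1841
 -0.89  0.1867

σ√T = 0.19 × 1.2247 = 0.2327
d₁ = [ln(140/180) + (0.027 + ½·0.19²)·1.5] / (σ√T) = (-0.2513 + 0.0676) / 0.2327 = -0.7896 ≈ -0.79
d₂ = -0.7896 − 0.2327 = -1.0223 ≈ -1.02
Risk-neutral Pr[S_T > K] = N(d₂) = N(-1.02) = 0.1539

0.1539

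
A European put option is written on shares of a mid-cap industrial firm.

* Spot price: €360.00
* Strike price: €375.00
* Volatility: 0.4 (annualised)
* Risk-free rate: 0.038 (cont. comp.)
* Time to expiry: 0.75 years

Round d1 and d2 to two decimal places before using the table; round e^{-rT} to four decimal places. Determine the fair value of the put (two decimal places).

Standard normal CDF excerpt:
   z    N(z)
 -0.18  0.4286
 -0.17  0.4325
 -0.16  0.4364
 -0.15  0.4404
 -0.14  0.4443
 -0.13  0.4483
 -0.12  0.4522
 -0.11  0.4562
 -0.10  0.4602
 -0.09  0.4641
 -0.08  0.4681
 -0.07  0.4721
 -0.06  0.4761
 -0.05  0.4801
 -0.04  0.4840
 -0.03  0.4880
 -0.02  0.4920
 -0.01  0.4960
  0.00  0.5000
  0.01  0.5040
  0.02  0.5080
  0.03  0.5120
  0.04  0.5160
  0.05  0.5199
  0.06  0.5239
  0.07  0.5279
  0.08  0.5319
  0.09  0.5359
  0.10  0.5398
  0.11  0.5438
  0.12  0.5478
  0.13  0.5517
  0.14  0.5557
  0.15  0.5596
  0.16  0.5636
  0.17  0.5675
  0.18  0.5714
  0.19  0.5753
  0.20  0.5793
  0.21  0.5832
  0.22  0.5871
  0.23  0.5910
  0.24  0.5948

T = 0.75;  σ√T = 0.3464
ln(S/K) + (r + σ²/2)T = ln(360/375) + (0.038 + 0.4²/2)·0.75 = -0.0408 + 0.0885 = 0.0477
d₁ = 0.0477 / 0.3464 = 0.1376 ⇒ 0.14
d₂ = d₁ − σ√T = 0.1376 − 0.3464 = -0.2088 ⇒ -0.21
exp(−rT) = exp(−0.038·0.75) = 0.9719
N(−d₂) = N(0.21) = 0.5832;  N(−d₁) = N(-0.14) = 0.4443
P = 375·0.9719·0.5832 − 360·0.4443 = 212.5545 − 159.9480 = 52.6065

€52.61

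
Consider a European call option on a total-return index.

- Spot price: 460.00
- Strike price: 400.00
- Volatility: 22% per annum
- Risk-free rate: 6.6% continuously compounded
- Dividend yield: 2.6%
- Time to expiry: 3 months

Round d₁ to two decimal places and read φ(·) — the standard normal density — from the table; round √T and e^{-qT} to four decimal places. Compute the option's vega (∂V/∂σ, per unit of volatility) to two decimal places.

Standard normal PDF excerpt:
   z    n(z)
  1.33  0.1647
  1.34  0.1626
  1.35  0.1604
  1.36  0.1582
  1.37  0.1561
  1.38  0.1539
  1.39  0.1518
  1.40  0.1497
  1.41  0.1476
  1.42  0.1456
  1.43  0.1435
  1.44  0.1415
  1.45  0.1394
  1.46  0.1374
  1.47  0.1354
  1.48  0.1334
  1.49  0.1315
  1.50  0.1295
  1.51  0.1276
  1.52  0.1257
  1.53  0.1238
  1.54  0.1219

σ√T = 0.22 × 0.5000 = 0.1100
d₁ = [ln(460/400) + (0.066 − 0.026 + 0.22²/2)·0.25] / 0.1100 = [0.1398 + 0.0161] / 0.1100 = 1.4165 → 1.42
√T = √0.25 = 0.5000
φ(d₁) = φ(1.42) = 0.1456
e^(−qT) = e^(−0.026·0.25) = 0.9935
vega = S·e^(−qT)·φ(d₁)·√T = 460·0.9935·0.1456·0.5000 = 33.2703

33.27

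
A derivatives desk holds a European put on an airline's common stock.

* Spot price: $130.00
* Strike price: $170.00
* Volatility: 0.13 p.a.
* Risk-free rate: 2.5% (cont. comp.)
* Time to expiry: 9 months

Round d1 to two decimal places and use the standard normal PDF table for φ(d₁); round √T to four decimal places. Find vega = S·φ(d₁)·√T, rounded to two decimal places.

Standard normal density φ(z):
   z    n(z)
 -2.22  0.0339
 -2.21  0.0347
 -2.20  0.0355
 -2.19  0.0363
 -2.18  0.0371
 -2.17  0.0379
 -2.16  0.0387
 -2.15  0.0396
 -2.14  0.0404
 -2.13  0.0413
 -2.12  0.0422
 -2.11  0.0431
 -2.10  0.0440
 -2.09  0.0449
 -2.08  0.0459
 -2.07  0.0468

4.36

σ√T = 0.13 × 0.8660 = 0.1126
ln(S/K) + (r + σ²/2)T = ln(130/170) + (0.025 + 0.13²/2)·0.75 = -0.2683 + 0.0251 = -0.2432
d₁ = -0.2432 / 0.1126 = -2.1600 ⇒ -2.16
√T = √0.75 = 0.8660
φ(d₁) = φ(-2.16) = 0.0387
vega = S·φ(d₁)·√T = 130·0.0387·0.8660 = 4.3568
(Call and put vega coincide under Black-Scholes.)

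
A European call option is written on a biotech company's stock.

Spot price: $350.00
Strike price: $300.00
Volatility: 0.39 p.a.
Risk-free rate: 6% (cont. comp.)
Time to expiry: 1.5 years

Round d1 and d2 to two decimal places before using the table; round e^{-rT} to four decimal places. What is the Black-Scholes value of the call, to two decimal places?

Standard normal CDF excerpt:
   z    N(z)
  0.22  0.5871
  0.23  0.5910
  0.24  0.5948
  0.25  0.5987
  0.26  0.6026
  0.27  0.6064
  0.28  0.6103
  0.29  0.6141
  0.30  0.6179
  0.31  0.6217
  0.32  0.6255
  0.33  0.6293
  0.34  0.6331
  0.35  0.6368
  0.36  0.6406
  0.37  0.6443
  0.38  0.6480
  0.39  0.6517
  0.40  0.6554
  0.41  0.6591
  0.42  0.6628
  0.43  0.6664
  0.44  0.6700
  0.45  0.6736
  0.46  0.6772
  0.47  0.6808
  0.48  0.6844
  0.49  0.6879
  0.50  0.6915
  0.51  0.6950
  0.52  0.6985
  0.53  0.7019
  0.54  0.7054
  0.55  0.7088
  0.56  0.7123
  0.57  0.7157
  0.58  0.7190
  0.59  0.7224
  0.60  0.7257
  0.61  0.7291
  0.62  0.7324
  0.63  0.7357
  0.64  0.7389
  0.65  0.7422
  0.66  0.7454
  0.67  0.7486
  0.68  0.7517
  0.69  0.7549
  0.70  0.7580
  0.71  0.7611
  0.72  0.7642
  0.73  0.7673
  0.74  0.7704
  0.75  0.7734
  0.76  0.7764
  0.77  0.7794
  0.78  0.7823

$104.43

T = 1.5;  σ√T = 0.4777
d₁ = [ln(350/300) + (0.06 + ½·0.39²)·1.5] / (σ√T) = (0.1542 + 0.2041) / 0.4777 = 0.7500 ≈ 0.75
d₂ = 0.7500 − 0.4777 = 0.2723 ≈ 0.27
e^(−rT) = e^(−0.06·1.5) = 0.9139
C = 350·N(0.75) − 300·0.9139·N(0.27) = 350·0.7734 − 300·0.9139·0.6064 = 270.6900 − 166.2567 = 104.4333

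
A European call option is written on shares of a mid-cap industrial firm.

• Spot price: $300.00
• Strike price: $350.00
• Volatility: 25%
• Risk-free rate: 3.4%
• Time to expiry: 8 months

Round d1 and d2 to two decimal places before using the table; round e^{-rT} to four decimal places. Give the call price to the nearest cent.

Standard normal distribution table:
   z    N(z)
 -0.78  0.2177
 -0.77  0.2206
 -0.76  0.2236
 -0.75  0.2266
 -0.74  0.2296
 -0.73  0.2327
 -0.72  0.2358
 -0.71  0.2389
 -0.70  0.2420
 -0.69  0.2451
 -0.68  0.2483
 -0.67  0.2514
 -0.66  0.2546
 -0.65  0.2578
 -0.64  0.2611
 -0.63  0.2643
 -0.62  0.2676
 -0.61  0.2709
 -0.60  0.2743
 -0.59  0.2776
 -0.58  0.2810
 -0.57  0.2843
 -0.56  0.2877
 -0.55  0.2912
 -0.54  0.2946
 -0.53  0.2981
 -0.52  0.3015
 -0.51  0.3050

σ√T = 0.25·√0.6667 = 0.2041
d₁ = [ln(300/350) + (0.034 + ½·0.25²)·0.6667] / (σ√T) = (-0.1542 + 0.0435) / 0.2041 = -0.5421 which rounds to -0.54
d₂ = -0.5421 − 0.2041 = -0.7462 which rounds to -0.75
exp(−rT) = exp(−0.034·0.6667) = 0.9776
N(d₁) = N(-0.54) = 0.2946;  N(d₂) = N(-0.75) = 0.2266
C = 300·0.2946 − 350·0.9776·0.2266 = 88.3800 − 77.5335 = 10.8465

$10.85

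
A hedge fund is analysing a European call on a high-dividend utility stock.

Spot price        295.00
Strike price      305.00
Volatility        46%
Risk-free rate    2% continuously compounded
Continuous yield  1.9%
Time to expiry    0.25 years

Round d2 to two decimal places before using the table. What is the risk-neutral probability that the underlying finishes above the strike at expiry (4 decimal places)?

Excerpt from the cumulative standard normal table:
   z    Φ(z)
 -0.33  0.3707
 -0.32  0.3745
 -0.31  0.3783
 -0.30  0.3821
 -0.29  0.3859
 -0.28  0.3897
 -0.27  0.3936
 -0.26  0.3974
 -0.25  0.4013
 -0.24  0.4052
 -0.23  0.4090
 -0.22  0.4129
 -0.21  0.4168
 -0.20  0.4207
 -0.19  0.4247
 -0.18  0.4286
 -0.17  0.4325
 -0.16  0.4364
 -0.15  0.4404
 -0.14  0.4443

T = 0.25;  σ√T = 0.2300
d₁ = [ln(295/305) + (0.02 − 0.019 + 0.46²/2)·0.25] / 0.2300 = [-0.0333 + 0.0267] / 0.2300 = -0.0289 ⇒ -0.03
d₂ = d₁ − σ√T = -0.0289 − 0.2300 = -0.2589 ⇒ -0.26
Pr(exercise) under Q = N(d₂) = 0.3974

0.3974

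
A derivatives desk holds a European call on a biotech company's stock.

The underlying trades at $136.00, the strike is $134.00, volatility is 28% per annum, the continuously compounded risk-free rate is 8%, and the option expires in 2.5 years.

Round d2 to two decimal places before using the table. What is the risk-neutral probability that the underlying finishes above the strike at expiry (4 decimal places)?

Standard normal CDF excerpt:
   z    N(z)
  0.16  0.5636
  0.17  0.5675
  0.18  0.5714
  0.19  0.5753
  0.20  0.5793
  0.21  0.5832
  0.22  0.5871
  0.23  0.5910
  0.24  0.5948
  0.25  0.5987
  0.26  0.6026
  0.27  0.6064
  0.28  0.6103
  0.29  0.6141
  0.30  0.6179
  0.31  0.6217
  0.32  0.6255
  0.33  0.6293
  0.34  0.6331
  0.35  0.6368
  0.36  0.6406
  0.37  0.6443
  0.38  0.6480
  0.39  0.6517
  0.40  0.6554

0.6026

σ√T = 0.28·√2.5 = 0.4427
ln(S/K) + (r + σ²/2)T = ln(136/134) + (0.08 + 0.28²/2)·2.5 = 0.0148 + 0.2980 = 0.3128
d₁ = 0.3128 / 0.4427 = 0.7066 which rounds to 0.71
d₂ = d₁ − σ√T = 0.7066 − 0.4427 = 0.2639 which rounds to 0.26
Risk-neutral Pr[S_T > K] = N(d₂) = N(0.26) = 0.6026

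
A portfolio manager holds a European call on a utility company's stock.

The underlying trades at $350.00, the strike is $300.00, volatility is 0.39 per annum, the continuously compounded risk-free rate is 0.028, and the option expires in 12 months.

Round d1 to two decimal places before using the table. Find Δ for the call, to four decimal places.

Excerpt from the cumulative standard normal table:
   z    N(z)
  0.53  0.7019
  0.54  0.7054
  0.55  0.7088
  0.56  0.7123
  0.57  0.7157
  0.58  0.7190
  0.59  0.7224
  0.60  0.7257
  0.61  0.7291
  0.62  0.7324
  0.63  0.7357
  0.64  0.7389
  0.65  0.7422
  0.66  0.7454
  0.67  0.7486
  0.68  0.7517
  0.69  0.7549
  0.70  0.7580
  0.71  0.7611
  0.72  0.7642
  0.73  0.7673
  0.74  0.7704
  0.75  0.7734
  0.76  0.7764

0.7454

T = 1;  σ√T = 0.3900
d₁ = [ln(350/300) + (0.028 + 0.39²/2)·1] / 0.3900 = [0.1542 + 0.1041] / 0.3900 = 0.6621 which rounds to 0.66
N(d₁) = N(0.66) = 0.7454
Δ_call = N(d₁) = 0.7454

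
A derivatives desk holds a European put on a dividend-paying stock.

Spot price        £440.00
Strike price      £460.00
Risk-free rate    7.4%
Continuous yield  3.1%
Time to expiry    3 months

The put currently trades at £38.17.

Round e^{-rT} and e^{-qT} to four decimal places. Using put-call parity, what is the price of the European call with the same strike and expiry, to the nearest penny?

£23.20

e^(−qT) = e^(−0.031·0.25) = 0.9923;  e^(−rT) = e^(−0.074·0.25) = 0.9817
Put-call parity: C − P = S·e^(−qT) − K·e^(−rT) = 440·0.9923 − 460·0.9817 = 436.6120 − 451.5820 = -14.9700
C = P + (C − P) = 38.17 + (-14.9700) = 23.2000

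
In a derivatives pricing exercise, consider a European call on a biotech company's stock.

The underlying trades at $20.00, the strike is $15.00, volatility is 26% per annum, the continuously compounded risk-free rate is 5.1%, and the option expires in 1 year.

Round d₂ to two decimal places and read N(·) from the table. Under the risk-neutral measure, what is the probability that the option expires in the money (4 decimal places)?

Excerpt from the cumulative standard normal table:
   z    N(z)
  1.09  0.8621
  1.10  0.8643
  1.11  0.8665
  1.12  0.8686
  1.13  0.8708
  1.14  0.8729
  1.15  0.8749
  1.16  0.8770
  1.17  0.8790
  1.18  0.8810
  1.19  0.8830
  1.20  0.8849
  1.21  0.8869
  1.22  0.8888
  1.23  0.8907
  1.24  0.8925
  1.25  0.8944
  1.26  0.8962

T = 1;  σ√T = 0.2600
d₁ = [ln(20/15) + (0.051 + 0.26²/2)·1] / 0.2600 = [0.2877 + 0.0848] / 0.2600 = 1.4326 which rounds to 1.43
d₂ = d₁ − σ√T = 1.4326 − 0.2600 = 1.1726 which rounds to 1.17
Pr(exercise) under Q = N(d₂) = 0.8790

0.8790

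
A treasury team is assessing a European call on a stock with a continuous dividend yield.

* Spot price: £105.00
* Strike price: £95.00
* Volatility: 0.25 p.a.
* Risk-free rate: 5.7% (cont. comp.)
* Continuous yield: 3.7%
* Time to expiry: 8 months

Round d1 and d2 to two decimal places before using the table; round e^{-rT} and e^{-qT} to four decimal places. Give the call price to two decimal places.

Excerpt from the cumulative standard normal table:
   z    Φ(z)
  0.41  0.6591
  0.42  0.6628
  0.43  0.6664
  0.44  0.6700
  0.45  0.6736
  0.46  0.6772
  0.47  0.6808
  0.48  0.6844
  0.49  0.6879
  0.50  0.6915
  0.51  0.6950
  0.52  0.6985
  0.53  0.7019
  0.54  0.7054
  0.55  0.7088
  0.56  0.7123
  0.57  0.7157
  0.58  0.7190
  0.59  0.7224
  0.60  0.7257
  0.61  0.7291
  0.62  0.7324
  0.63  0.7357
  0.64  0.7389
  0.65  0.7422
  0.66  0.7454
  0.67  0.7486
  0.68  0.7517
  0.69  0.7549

£14.75

T = 0.6667;  σ√T = 0.2041
ln(S/K) + (r − q + σ²/2)T = ln(105/95) + (0.057 − 0.037 + 0.25²/2)·0.6667 = 0.1001 + 0.0342 = 0.1343
d₁ = 0.1343 / 0.2041 = 0.6577 → 0.66
d₂ = d₁ − σ√T = 0.6577 − 0.2041 = 0.4536 → 0.45
exp(−qT) = exp(−0.037·0.6667) = 0.9756;  exp(−rT) = exp(−0.057·0.6667) = 0.9627
N(d₁) = N(0.66) = 0.7454;  N(d₂) = N(0.45) = 0.6736
C = 105·0.9756·0.7454 − 95·0.9627·0.6736 = 76.3573 − 61.6051 = 14.7522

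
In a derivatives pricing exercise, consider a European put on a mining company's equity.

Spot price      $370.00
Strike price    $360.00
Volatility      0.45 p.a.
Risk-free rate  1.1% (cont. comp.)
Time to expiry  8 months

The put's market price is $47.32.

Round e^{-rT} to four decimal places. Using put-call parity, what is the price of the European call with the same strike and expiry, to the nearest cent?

e^(−rT) = e^(−0.011·0.6667) = 0.9927
Put-call parity: C − P = S − K·e^(−rT) = 370 − 360·0.9927 = 370 − 357.3720 = 12.6280
C = P + (C − P) = 47.32 + (12.6280) = 59.9480

$59.95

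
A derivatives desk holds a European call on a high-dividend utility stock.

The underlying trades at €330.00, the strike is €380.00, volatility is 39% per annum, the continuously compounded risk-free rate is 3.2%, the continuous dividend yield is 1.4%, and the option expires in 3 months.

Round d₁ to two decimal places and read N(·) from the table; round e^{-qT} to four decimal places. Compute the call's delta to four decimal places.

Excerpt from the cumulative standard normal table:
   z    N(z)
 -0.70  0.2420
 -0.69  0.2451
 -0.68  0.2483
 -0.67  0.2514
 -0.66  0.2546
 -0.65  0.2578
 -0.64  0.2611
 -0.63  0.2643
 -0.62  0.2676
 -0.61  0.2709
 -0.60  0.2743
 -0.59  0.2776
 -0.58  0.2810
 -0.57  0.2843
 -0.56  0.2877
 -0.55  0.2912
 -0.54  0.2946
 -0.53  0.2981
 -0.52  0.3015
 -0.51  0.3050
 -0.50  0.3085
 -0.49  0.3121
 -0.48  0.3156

σ√T = 0.39·√0.25 = 0.1950
d₁ = [ln(330/380) + (0.032 − 0.014 + 0.39²/2)·0.25] / 0.1950 = [-0.1411 + 0.0235] / 0.1950 = -0.6029 → -0.60
N(d₁) = N(-0.60) = 0.2743
Δ_call = exp(−qT)·N(d₁) = 0.9965·0.2743 = 0.2733

0.2733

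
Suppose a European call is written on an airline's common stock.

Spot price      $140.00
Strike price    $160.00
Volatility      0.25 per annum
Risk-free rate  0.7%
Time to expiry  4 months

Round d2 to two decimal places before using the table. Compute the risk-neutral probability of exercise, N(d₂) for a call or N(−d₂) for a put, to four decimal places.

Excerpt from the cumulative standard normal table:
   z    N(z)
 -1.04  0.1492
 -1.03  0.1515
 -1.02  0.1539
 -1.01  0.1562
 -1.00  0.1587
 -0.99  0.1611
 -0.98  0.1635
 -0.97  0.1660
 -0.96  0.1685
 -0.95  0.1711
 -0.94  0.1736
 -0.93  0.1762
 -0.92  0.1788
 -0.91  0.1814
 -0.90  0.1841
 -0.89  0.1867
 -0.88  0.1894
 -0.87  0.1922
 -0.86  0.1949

0.1635

σ√T = 0.25 × 0.5774 = 0.1443
d₁ = [ln(140/160) + (0.007 + ½·0.25²)·0.3333] / (σ√T) = (-0.1335 + 0.0127) / 0.1443 = -0.8368 ≈ -0.84
d₂ = -0.8368 − 0.1443 = -0.9811 ≈ -0.98
Risk-neutral Pr[S_T > K] = N(d₂) = N(-0.98) = 0.1635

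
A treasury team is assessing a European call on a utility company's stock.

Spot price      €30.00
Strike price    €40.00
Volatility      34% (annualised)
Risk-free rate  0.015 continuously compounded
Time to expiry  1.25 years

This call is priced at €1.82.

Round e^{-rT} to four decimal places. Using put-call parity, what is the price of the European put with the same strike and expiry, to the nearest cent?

exp(−rT) = exp(−0.015·1.25) = 0.9814
Put-call parity: C − P = S − K·e^(−rT) = 30 − 40·0.9814 = 30 − 39.2560 = -9.2560
P = C − (C − P) = 1.82 − (-9.2560) = 11.0760

€11.08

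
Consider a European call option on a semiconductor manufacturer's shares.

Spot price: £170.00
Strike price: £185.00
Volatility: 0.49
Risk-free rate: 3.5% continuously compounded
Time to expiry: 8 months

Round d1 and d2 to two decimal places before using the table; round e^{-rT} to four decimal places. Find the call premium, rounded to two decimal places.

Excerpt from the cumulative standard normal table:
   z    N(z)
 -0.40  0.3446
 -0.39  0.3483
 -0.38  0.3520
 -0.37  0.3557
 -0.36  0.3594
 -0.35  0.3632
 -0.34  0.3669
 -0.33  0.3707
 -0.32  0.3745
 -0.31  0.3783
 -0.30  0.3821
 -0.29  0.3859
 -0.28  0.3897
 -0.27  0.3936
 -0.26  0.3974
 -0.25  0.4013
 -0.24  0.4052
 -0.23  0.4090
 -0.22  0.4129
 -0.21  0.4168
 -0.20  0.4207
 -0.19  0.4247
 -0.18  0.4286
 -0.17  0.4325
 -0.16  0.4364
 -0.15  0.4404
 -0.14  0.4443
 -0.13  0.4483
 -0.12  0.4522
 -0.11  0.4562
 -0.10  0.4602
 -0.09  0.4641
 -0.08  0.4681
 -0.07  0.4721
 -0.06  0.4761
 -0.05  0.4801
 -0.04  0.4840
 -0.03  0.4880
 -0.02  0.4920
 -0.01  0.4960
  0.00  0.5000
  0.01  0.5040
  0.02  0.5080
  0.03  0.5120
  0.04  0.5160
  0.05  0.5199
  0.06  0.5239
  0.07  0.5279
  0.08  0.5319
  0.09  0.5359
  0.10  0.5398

T = 0.6667;  σ√T = 0.4001
d₁ = [ln(170/185) + (0.035 + ½·0.49²)·0.6667] / (σ√T) = (-0.0846 + 0.1034) / 0.4001 = 0.0470 ⇒ 0.05
d₂ = 0.0470 − 0.4001 = -0.3531 ⇒ -0.35
exp(−rT) = exp(−0.035·0.6667) = 0.9769
N(d₁) = N(0.05) = 0.5199;  N(d₂) = N(-0.35) = 0.3632
C = 170·0.5199 − 185·0.9769·0.3632 = 88.3830 − 65.6399 = 22.7431

£22.74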